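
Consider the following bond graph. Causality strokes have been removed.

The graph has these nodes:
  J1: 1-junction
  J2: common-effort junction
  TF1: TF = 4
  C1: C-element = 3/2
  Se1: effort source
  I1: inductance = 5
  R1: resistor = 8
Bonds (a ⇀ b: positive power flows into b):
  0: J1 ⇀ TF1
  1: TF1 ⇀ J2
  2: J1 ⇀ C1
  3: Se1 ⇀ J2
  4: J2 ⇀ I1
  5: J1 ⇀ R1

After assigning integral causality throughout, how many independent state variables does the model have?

b3 stroke at J2  (Se1: effort source, stroke at far end)
b1 stroke at TF1  (0-jn J2 has e-setter on 3)
b4 stroke at I1  (0-jn J2 has e-setter on 3)
b0 stroke at J1  (TF1: transformer flips bond 1)
b2 stroke at J1  (C1: C, integral causality)
b5 stroke at R1  (J1 needs exactly one f-in)

2  (C1, I1 all integral)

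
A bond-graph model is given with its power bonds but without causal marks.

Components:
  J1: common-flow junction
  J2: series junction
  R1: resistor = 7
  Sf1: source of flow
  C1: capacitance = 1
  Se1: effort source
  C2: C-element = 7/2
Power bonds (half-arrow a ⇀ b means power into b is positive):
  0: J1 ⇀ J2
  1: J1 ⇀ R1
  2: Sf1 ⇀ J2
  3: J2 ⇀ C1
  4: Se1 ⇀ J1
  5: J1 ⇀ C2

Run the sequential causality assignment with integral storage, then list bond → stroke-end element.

bond 0 stroke at J2
bond 1 stroke at J1
bond 2 stroke at Sf1
bond 3 stroke at J2
bond 4 stroke at J1
bond 5 stroke at J1

bond 2 →Sf1  (Sf1 (Sf) sets flow on bond)
bond 4 →J1  (Se1 (Se) sets effort on bond)
bond 0 →J2  (J2: bond 2 brought flow, rest push out)
bond 3 →J2  (1-jn J2 has f-setter on 2)
bond 1 →J1  (J1: bond 0 brought flow, rest push out)
bond 5 →J1  (J1: bond 0 brought flow, rest push out)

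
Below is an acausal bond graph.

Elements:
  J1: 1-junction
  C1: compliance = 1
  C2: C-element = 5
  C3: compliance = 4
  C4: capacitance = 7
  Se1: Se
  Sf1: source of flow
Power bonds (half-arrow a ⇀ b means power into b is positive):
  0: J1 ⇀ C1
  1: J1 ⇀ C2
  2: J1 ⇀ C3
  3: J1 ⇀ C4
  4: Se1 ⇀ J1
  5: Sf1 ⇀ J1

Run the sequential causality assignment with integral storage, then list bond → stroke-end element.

#0 →J1
#1 →J1
#2 →J1
#3 →J1
#4 →J1
#5 →Sf1

β4 stroke at J1  (Se1: effort source, stroke at far end)
β5 stroke at Sf1  (Sf1: flow source, stroke at near end)
β0 stroke at J1  (J1: bond 5 brought flow, rest push out)
β1 stroke at J1  (J1: bond 5 brought flow, rest push out)
β2 stroke at J1  (1-jn J1 has f-setter on 5)
β3 stroke at J1  (J1: bond 5 brought flow, rest push out)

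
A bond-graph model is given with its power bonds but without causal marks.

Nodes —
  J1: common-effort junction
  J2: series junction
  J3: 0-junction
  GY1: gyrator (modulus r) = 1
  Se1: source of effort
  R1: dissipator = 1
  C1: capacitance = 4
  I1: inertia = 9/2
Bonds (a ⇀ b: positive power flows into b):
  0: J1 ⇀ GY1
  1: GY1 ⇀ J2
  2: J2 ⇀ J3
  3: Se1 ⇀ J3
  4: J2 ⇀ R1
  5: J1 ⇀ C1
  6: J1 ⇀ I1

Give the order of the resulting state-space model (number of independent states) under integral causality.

b3 |J3  (Se1: effort source, stroke at far end)
b2 |J2  (J3: bond 3 brought effort, rest push out)
b5 |J1  (C1 integral (e out))
b0 |GY1  (J1: bond 5 brought effort, rest push out)
b6 |I1  (0-jn J1 has e-setter on 5)
b1 |GY1  (GY1: gyrator matches bond 0)
b4 |J2  (J2 flow already set via bond 1)

2  (C1, I1 all integral)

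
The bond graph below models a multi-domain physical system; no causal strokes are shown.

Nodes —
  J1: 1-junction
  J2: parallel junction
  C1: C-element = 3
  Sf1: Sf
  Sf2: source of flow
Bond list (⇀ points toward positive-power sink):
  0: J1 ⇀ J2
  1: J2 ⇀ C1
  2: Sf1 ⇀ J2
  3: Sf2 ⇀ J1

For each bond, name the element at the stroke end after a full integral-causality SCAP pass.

#2 stroke at Sf1  (Sf1: flow source, stroke at near end)
#3 stroke at Sf2  (Sf2: flow source, stroke at near end)
#0 stroke at J1  (J1: bond 3 brought flow, rest push out)
#1 stroke at J2  (closing 0-jn rule on J2)

#0 →J1
#1 →J2
#2 →Sf1
#3 →Sf2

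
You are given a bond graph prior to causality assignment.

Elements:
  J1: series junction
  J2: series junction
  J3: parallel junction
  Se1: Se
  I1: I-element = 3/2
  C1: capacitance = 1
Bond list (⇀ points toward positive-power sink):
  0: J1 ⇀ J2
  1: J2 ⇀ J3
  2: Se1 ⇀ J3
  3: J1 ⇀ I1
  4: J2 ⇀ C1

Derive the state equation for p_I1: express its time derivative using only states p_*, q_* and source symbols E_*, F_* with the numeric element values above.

b2 stroke→J3  (source Se1 imposes e)
b1 stroke→J2  (J3 effort already set via bond 2)
b3 stroke→I1  (prefer integral on I1)
b0 stroke→J1  (common-f at J1 fixed by 3)
b4 stroke→J2  (J2: bond 0 brought flow, rest push out)

dp_I1/dt = -E_Se1 - q_C1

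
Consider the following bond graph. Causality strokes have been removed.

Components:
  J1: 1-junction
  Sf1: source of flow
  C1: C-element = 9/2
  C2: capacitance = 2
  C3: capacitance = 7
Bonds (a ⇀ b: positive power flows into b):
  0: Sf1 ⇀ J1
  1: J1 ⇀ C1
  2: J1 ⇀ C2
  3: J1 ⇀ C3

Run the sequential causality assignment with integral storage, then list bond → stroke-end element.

b0 stroke at Sf1
b1 stroke at J1
b2 stroke at J1
b3 stroke at J1

#0 stroke→Sf1  (Sf1: flow source, stroke at near end)
#1 stroke→J1  (J1: bond 0 brought flow, rest push out)
#2 stroke→J1  (common-f at J1 fixed by 0)
#3 stroke→J1  (1-jn J1 has f-setter on 0)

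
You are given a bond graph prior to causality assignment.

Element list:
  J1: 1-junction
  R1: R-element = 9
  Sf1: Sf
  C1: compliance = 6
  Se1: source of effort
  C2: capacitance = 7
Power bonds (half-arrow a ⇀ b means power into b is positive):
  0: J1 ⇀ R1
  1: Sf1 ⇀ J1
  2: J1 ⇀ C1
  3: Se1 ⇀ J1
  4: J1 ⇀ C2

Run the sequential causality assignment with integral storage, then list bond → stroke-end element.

β0 stroke→J1
β1 stroke→Sf1
β2 stroke→J1
β3 stroke→J1
β4 stroke→J1

#1 stroke at Sf1  (source Sf1 imposes f)
#3 stroke at J1  (Se1 fixes effort; stroke away)
#0 stroke at J1  (J1 flow already set via bond 1)
#2 stroke at J1  (1-jn J1 has f-setter on 1)
#4 stroke at J1  (J1 flow already set via bond 1)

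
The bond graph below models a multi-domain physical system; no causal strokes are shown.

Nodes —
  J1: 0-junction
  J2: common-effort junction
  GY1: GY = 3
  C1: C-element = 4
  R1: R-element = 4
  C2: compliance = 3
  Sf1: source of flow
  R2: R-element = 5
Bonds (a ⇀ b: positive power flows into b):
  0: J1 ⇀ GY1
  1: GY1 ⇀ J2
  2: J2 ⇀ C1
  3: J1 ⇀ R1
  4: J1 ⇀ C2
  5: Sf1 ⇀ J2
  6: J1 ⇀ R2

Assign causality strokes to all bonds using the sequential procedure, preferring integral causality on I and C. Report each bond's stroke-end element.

β5 stroke at Sf1  (source Sf1 imposes f)
β2 stroke at J2  (C1: C, integral causality)
β1 stroke at GY1  (0-jn J2 has e-setter on 2)
β0 stroke at GY1  (GY GY1: same side as bond 1)
β4 stroke at J1  (C2: C, integral causality)
β3 stroke at R1  (common-e at J1 fixed by 4)
β6 stroke at R2  (common-e at J1 fixed by 4)

bond 0 stroke at GY1
bond 1 stroke at GY1
bond 2 stroke at J2
bond 3 stroke at R1
bond 4 stroke at J1
bond 5 stroke at Sf1
bond 6 stroke at R2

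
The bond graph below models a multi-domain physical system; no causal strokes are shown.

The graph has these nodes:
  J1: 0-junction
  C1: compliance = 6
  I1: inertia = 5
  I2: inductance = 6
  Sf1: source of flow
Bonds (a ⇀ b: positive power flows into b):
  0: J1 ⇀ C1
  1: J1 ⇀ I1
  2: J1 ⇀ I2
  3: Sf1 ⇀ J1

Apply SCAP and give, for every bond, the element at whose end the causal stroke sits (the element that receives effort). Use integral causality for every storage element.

β3 stroke at Sf1  (Sf1: flow source, stroke at near end)
β0 stroke at J1  (prefer integral on C1)
β1 stroke at I1  (0-jn J1 has e-setter on 0)
β2 stroke at I2  (common-e at J1 fixed by 0)

b0 |J1
b1 |I1
b2 |I2
b3 |Sf1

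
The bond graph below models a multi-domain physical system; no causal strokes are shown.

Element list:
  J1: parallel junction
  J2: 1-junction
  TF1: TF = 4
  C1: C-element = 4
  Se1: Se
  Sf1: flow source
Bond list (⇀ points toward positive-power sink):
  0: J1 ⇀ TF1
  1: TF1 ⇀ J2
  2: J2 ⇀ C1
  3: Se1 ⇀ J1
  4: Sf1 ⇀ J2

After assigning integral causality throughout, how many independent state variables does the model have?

1  (C1 all integral)

β3 stroke→J1  (Se1: effort source, stroke at far end)
β4 stroke→Sf1  (Sf1: flow source, stroke at near end)
β0 stroke→TF1  (common-e at J1 fixed by 3)
β1 stroke→J2  (J2: bond 4 brought flow, rest push out)
β2 stroke→J2  (J2: bond 4 brought flow, rest push out)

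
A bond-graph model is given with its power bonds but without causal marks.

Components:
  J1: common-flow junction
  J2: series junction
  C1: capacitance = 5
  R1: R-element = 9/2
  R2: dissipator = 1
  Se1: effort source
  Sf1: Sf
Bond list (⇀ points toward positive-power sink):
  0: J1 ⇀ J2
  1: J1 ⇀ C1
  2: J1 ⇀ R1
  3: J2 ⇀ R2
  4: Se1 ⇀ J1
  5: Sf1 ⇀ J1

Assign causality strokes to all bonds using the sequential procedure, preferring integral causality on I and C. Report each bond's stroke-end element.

bond 4 |J1  (source Se1 imposes e)
bond 5 |Sf1  (Sf1 (Sf) sets flow on bond)
bond 0 |J1  (1-jn J1 has f-setter on 5)
bond 1 |J1  (1-jn J1 has f-setter on 5)
bond 2 |J1  (1-jn J1 has f-setter on 5)
bond 3 |J2  (J2 flow already set via bond 0)

β0 stroke→J1
β1 stroke→J1
β2 stroke→J1
β3 stroke→J2
β4 stroke→J1
β5 stroke→Sf1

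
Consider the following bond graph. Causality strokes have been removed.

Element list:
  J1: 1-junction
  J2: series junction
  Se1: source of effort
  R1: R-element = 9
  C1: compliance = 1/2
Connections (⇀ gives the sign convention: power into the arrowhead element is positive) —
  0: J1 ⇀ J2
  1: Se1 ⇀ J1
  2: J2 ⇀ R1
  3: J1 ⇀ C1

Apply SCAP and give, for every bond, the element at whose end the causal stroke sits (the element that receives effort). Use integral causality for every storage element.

β1 →J1  (Se1 fixes effort; stroke away)
β3 →J1  (C1: C, integral causality)
β0 →J2  (only one flow-in slot at J1)
β2 →R1  (J2: last free bond brings flow in)

bond 0 →J2
bond 1 →J1
bond 2 →R1
bond 3 →J1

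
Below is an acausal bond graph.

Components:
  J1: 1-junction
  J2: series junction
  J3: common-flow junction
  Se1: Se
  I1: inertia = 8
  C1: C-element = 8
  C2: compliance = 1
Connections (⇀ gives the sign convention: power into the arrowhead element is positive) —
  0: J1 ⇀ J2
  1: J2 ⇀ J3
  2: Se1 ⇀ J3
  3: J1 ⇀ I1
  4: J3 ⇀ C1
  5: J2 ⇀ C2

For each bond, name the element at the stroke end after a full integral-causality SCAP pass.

b2 |J3  (Se1 (Se) sets effort on bond)
b3 |I1  (I1: I, integral causality)
b0 |J1  (common-f at J1 fixed by 3)
b1 |J2  (J2 flow already set via bond 0)
b5 |J2  (1-jn J2 has f-setter on 0)
b4 |J3  (common-f at J3 fixed by 1)

β0 stroke at J1
β1 stroke at J2
β2 stroke at J3
β3 stroke at I1
β4 stroke at J3
β5 stroke at J2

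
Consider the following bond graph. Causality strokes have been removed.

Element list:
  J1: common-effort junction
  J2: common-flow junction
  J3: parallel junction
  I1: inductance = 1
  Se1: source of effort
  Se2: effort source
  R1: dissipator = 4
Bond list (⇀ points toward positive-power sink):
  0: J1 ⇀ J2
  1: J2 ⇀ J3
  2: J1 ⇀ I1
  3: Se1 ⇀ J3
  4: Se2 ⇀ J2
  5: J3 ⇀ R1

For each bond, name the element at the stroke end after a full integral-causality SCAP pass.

b3 stroke→J3  (Se1 (Se) sets effort on bond)
b4 stroke→J2  (Se2 (Se) sets effort on bond)
b1 stroke→J2  (J3 effort already set via bond 3)
b5 stroke→R1  (J3 effort already set via bond 3)
b0 stroke→J1  (only one flow-in slot at J2)
b2 stroke→I1  (J1 effort already set via bond 0)

#0 stroke→J1
#1 stroke→J2
#2 stroke→I1
#3 stroke→J3
#4 stroke→J2
#5 stroke→R1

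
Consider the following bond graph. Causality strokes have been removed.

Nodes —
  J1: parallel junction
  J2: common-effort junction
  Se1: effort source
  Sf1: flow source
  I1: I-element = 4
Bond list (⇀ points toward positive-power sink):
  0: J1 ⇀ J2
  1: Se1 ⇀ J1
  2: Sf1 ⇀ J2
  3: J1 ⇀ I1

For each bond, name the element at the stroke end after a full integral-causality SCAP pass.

b1 stroke→J1  (Se1 fixes effort; stroke away)
b2 stroke→Sf1  (Sf1: flow source, stroke at near end)
b0 stroke→J2  (common-e at J1 fixed by 1)
b3 stroke→I1  (J1 effort already set via bond 1)

#0 stroke→J2
#1 stroke→J1
#2 stroke→Sf1
#3 stroke→I1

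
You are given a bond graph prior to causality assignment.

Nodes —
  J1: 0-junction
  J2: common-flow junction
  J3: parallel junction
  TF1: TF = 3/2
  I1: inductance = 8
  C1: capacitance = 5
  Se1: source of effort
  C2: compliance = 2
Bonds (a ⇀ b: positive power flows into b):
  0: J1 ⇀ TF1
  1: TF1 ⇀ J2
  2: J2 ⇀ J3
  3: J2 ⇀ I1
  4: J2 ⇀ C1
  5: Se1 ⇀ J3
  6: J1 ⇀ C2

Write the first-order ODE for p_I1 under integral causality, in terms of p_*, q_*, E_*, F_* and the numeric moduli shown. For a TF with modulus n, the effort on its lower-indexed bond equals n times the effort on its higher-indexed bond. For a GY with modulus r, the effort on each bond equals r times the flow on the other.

#5 →J3  (Se1: effort source, stroke at far end)
#2 →J2  (0-jn J3 has e-setter on 5)
#3 →I1  (I1 integral (f out))
#1 →J2  (1-jn J2 has f-setter on 3)
#4 →J2  (common-f at J2 fixed by 3)
#0 →TF1  (TF TF1: opposite of bond 1)
#6 →J1  (J1 needs exactly one e-in)

dp_I1/dt = -E_Se1 - q_C1/5 + q_C2/3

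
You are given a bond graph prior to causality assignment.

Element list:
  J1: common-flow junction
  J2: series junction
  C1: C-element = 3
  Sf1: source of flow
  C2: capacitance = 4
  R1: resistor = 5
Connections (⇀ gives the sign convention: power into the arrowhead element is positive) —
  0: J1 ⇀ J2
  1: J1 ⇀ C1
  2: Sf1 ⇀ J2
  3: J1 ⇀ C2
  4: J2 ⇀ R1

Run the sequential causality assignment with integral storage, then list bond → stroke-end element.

bond 0 |J2
bond 1 |J1
bond 2 |Sf1
bond 3 |J1
bond 4 |J2

bond 2 stroke→Sf1  (source Sf1 imposes f)
bond 0 stroke→J2  (J2: bond 2 brought flow, rest push out)
bond 4 stroke→J2  (common-f at J2 fixed by 2)
bond 1 stroke→J1  (J1: bond 0 brought flow, rest push out)
bond 3 stroke→J1  (common-f at J1 fixed by 0)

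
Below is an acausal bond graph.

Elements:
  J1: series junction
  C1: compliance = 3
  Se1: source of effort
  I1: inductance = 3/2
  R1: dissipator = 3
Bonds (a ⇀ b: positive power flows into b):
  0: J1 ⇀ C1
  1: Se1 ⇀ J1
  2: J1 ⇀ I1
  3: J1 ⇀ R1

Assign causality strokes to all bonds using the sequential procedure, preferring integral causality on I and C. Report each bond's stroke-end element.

b0 →J1
b1 →J1
b2 →I1
b3 →J1

bond 1 stroke at J1  (Se1: effort source, stroke at far end)
bond 0 stroke at J1  (prefer integral on C1)
bond 2 stroke at I1  (prefer integral on I1)
bond 3 stroke at J1  (common-f at J1 fixed by 2)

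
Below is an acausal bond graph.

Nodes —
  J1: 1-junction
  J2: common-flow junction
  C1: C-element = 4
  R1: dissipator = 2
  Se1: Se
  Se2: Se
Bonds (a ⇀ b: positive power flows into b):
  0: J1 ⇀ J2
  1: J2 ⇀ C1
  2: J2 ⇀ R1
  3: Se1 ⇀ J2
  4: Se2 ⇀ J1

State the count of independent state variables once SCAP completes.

bond 3 |J2  (Se1 fixes effort; stroke away)
bond 4 |J1  (Se2 (Se) sets effort on bond)
bond 0 |J2  (closing 1-jn rule on J1)
bond 1 |J2  (prefer integral on C1)
bond 2 |R1  (only one flow-in slot at J2)

1  (C1 all integral)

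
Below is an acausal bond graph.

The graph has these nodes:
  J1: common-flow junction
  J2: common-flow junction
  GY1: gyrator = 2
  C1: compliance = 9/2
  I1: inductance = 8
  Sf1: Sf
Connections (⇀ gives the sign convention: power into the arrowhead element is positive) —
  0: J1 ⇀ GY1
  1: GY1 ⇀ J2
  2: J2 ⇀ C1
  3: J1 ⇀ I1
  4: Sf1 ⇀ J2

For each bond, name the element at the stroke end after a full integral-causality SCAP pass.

β0 stroke at J1
β1 stroke at J2
β2 stroke at J2
β3 stroke at I1
β4 stroke at Sf1

#4 |Sf1  (Sf1 fixes flow; stroke at Sf1)
#1 |J2  (J2: bond 4 brought flow, rest push out)
#2 |J2  (common-f at J2 fixed by 4)
#0 |J1  (GY GY1: same side as bond 1)
#3 |I1  (J1: last free bond brings flow in)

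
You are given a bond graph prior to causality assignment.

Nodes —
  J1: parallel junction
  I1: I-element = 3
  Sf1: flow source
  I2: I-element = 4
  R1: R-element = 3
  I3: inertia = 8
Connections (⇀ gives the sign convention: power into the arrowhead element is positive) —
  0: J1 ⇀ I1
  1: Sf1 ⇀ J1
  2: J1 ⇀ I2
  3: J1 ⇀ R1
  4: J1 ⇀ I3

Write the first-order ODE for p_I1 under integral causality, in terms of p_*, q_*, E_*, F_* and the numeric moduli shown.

dp_I1/dt = 3*F_Sf1 - p_I1 - 3*p_I2/4 - 3*p_I3/8

bond 1 →Sf1  (Sf1: flow source, stroke at near end)
bond 0 →I1  (I1 outputs flow p/I1)
bond 2 →I2  (prefer integral on I2)
bond 4 →I3  (I3: I, integral causality)
bond 3 →J1  (only one effort-in slot at J1)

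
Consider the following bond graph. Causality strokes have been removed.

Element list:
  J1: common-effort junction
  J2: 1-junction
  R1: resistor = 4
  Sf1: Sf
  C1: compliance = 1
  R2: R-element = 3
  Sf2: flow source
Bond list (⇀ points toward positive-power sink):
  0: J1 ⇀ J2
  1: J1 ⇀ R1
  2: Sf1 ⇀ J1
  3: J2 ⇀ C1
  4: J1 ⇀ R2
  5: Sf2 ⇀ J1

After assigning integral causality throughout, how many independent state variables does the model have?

b2 |Sf1  (source Sf1 imposes f)
b5 |Sf2  (Sf2 (Sf) sets flow on bond)
b3 |J2  (C1: C, integral causality)
b0 |J1  (closing 1-jn rule on J2)
b1 |R1  (common-e at J1 fixed by 0)
b4 |R2  (J1: bond 0 brought effort, rest push out)

1  (C1 all integral)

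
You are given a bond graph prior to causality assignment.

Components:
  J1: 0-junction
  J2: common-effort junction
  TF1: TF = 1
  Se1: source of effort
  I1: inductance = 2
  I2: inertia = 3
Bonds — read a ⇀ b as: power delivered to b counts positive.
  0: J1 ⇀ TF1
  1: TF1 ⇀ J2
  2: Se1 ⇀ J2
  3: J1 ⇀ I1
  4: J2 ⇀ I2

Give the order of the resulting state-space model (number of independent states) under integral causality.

bond 2 |J2  (Se1: effort source, stroke at far end)
bond 1 |TF1  (common-e at J2 fixed by 2)
bond 4 |I2  (common-e at J2 fixed by 2)
bond 0 |J1  (TF TF1: opposite of bond 1)
bond 3 |I1  (J1 effort already set via bond 0)

2  (I1, I2 all integral)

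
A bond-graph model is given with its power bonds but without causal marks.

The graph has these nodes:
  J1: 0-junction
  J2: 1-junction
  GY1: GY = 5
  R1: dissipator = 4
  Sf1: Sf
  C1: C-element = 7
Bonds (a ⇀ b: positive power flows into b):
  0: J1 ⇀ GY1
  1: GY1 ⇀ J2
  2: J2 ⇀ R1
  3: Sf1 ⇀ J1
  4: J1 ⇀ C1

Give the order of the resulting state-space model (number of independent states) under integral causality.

#3 stroke→Sf1  (Sf1 (Sf) sets flow on bond)
#4 stroke→J1  (C1: C, integral causality)
#0 stroke→GY1  (common-e at J1 fixed by 4)
#1 stroke→GY1  (through GY1, causality inverts; strokes same side of GY1)
#2 stroke→J2  (common-f at J2 fixed by 1)

1  (C1 all integral)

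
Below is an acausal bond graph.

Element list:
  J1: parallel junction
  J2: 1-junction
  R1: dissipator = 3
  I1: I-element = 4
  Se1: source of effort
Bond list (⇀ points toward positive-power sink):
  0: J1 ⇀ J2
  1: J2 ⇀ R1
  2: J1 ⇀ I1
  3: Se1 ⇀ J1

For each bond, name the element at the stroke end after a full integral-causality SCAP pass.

#0 →J2
#1 →R1
#2 →I1
#3 →J1

β3 stroke at J1  (Se1 fixes effort; stroke away)
β0 stroke at J2  (J1 effort already set via bond 3)
β2 stroke at I1  (common-e at J1 fixed by 3)
β1 stroke at R1  (closing 1-jn rule on J2)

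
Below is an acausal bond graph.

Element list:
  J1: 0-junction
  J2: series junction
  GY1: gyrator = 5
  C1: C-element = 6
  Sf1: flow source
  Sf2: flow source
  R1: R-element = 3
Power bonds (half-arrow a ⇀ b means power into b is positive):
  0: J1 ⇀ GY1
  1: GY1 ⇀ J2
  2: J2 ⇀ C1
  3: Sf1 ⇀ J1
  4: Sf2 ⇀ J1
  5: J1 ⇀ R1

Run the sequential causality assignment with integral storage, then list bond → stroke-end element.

#3 |Sf1  (Sf1: flow source, stroke at near end)
#4 |Sf2  (source Sf2 imposes f)
#2 |J2  (C1 outputs effort q/C1)
#1 |GY1  (J2: last free bond brings flow in)
#0 |GY1  (through GY1, causality inverts; strokes same side of GY1)
#5 |J1  (J1: last free bond brings effort in)

#0 stroke→GY1
#1 stroke→GY1
#2 stroke→J2
#3 stroke→Sf1
#4 stroke→Sf2
#5 stroke→J1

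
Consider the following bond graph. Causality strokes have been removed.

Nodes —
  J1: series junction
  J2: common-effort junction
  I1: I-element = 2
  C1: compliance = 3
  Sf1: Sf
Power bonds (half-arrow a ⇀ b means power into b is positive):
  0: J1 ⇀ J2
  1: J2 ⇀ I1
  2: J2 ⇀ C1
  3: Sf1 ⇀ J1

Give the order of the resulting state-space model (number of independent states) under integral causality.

2  (C1, I1 all integral)

b3 |Sf1  (Sf1 (Sf) sets flow on bond)
b0 |J1  (J1: bond 3 brought flow, rest push out)
b1 |I1  (prefer integral on I1)
b2 |J2  (only one effort-in slot at J2)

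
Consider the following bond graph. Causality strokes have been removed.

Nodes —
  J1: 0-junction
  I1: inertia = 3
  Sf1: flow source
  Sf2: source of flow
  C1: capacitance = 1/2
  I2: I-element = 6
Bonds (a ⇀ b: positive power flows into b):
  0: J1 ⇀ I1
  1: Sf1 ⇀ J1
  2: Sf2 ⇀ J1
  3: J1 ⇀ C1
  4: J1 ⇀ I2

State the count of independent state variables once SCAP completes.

β1 stroke→Sf1  (Sf1 fixes flow; stroke at Sf1)
β2 stroke→Sf2  (source Sf2 imposes f)
β0 stroke→I1  (I1 integral (f out))
β3 stroke→J1  (C1 integral (e out))
β4 stroke→I2  (J1 effort already set via bond 3)

3  (C1, I1, I2 all integral)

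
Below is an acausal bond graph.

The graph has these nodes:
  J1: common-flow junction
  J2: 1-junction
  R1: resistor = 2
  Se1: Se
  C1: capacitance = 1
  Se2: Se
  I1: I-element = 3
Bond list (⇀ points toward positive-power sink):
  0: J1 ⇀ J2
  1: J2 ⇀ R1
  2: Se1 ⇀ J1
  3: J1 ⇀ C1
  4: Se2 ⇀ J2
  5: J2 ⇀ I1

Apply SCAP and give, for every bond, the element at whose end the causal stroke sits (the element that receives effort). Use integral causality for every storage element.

bond 0 stroke→J2
bond 1 stroke→J2
bond 2 stroke→J1
bond 3 stroke→J1
bond 4 stroke→J2
bond 5 stroke→I1

bond 2 |J1  (Se1 (Se) sets effort on bond)
bond 4 |J2  (Se2 (Se) sets effort on bond)
bond 3 |J1  (C1 outputs effort q/C1)
bond 0 |J2  (J1 needs exactly one f-in)
bond 5 |I1  (I1 integral (f out))
bond 1 |J2  (1-jn J2 has f-setter on 5)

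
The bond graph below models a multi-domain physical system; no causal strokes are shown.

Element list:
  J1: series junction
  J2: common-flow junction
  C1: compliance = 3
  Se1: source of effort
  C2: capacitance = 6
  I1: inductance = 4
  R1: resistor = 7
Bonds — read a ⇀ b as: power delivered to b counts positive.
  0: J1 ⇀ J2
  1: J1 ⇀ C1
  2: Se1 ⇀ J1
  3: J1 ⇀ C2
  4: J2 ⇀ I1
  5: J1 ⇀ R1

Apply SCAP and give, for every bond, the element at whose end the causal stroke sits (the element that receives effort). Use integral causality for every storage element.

b2 →J1  (Se1 fixes effort; stroke away)
b1 →J1  (C1 integral (e out))
b3 →J1  (C2 integral (e out))
b4 →I1  (I1 outputs flow p/I1)
b0 →J2  (common-f at J2 fixed by 4)
b5 →J1  (J1: bond 0 brought flow, rest push out)

β0 stroke at J2
β1 stroke at J1
β2 stroke at J1
β3 stroke at J1
β4 stroke at I1
β5 stroke at J1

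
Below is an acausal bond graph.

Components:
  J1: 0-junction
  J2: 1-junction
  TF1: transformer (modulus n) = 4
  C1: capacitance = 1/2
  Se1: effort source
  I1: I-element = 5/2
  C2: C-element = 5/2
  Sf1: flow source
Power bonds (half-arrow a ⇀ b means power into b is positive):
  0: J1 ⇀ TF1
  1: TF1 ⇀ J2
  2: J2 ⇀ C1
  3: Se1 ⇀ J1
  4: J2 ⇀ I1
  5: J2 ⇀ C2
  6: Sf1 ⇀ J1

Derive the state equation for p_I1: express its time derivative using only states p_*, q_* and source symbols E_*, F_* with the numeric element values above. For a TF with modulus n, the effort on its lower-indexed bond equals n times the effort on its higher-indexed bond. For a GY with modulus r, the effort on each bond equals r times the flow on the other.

dp_I1/dt = E_Se1/4 - 2*q_C1 - 2*q_C2/5

#3 |J1  (Se1 (Se) sets effort on bond)
#6 |Sf1  (Sf1: flow source, stroke at near end)
#0 |TF1  (J1 effort already set via bond 3)
#1 |J2  (TF1 one-in-one-out from 0)
#2 |J2  (prefer integral on C1)
#4 |I1  (I1 outputs flow p/I1)
#5 |J2  (1-jn J2 has f-setter on 4)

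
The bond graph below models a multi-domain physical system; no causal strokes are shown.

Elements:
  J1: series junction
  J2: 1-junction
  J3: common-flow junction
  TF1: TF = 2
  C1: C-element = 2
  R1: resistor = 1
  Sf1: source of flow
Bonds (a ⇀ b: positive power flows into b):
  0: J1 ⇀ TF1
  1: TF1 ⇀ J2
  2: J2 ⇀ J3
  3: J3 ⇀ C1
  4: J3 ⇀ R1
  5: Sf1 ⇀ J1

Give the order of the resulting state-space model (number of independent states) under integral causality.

1  (C1 all integral)

#5 stroke at Sf1  (Sf1 (Sf) sets flow on bond)
#0 stroke at J1  (J1 flow already set via bond 5)
#1 stroke at TF1  (TF1 one-in-one-out from 0)
#2 stroke at J2  (J2 flow already set via bond 1)
#3 stroke at J3  (J3 flow already set via bond 2)
#4 stroke at J3  (J3: bond 2 brought flow, rest push out)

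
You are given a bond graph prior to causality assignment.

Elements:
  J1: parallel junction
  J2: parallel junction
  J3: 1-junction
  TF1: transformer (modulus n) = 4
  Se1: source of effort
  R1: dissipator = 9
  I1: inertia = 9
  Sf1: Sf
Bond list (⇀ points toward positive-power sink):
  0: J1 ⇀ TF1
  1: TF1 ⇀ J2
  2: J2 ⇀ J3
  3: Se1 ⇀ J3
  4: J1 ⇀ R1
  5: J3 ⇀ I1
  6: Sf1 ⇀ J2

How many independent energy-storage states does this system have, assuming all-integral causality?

1  (I1 all integral)

b3 stroke→J3  (Se1 (Se) sets effort on bond)
b6 stroke→Sf1  (Sf1: flow source, stroke at near end)
b5 stroke→I1  (I1 outputs flow p/I1)
b2 stroke→J3  (1-jn J3 has f-setter on 5)
b1 stroke→J2  (only one effort-in slot at J2)
b0 stroke→TF1  (through TF1, causality passes straight; one stroke at TF1)
b4 stroke→J1  (J1: last free bond brings effort in)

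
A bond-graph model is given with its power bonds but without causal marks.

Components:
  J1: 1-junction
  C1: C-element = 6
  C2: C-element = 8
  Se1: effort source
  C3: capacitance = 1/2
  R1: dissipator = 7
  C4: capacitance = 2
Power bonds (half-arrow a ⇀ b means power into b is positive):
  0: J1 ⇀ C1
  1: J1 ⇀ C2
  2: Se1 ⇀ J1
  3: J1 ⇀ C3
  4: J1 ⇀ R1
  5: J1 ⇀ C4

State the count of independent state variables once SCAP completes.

#2 |J1  (Se1 (Se) sets effort on bond)
#0 |J1  (C1 outputs effort q/C1)
#1 |J1  (C2 outputs effort q/C2)
#3 |J1  (C3 integral (e out))
#5 |J1  (prefer integral on C4)
#4 |R1  (only one flow-in slot at J1)

4  (C1, C2, C3, C4 all integral)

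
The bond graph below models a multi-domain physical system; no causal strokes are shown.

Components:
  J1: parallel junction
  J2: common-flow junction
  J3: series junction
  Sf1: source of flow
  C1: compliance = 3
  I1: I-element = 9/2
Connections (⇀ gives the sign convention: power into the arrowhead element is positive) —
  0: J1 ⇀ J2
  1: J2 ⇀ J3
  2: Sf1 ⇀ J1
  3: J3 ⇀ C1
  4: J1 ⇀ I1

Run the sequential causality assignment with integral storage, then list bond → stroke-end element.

bond 2 stroke at Sf1  (Sf1: flow source, stroke at near end)
bond 3 stroke at J3  (prefer integral on C1)
bond 1 stroke at J2  (only one flow-in slot at J3)
bond 0 stroke at J1  (only one flow-in slot at J2)
bond 4 stroke at I1  (J1: bond 0 brought effort, rest push out)

β0 stroke→J1
β1 stroke→J2
β2 stroke→Sf1
β3 stroke→J3
β4 stroke→I1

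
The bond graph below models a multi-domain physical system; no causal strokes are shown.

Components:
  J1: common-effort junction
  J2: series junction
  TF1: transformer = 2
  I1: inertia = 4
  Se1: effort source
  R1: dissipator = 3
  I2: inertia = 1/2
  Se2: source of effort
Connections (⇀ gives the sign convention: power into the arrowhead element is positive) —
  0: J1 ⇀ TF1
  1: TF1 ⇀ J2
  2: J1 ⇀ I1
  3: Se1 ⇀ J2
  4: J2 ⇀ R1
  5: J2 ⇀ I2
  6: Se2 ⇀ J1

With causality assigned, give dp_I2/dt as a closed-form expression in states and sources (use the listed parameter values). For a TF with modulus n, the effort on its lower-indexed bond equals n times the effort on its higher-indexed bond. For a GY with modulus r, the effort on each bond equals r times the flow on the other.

dp_I2/dt = E_Se1 + E_Se2/2 - 6*p_I2

bond 3 stroke→J2  (Se1: effort source, stroke at far end)
bond 6 stroke→J1  (source Se2 imposes e)
bond 0 stroke→TF1  (J1: bond 6 brought effort, rest push out)
bond 2 stroke→I1  (0-jn J1 has e-setter on 6)
bond 1 stroke→J2  (TF1: transformer flips bond 0)
bond 5 stroke→I2  (prefer integral on I2)
bond 4 stroke→J2  (J2 flow already set via bond 5)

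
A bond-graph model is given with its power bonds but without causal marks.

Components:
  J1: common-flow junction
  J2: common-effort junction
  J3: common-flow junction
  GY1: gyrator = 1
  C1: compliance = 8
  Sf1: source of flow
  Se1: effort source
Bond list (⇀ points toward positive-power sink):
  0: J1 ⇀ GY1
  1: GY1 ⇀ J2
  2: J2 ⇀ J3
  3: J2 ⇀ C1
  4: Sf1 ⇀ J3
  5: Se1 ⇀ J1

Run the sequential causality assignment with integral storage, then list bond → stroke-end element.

β4 →Sf1  (Sf1: flow source, stroke at near end)
β5 →J1  (Se1 fixes effort; stroke away)
β0 →GY1  (J1 needs exactly one f-in)
β2 →J3  (J3: bond 4 brought flow, rest push out)
β1 →GY1  (GY GY1: same side as bond 0)
β3 →J2  (closing 0-jn rule on J2)

b0 stroke at GY1
b1 stroke at GY1
b2 stroke at J3
b3 stroke at J2
b4 stroke at Sf1
b5 stroke at J1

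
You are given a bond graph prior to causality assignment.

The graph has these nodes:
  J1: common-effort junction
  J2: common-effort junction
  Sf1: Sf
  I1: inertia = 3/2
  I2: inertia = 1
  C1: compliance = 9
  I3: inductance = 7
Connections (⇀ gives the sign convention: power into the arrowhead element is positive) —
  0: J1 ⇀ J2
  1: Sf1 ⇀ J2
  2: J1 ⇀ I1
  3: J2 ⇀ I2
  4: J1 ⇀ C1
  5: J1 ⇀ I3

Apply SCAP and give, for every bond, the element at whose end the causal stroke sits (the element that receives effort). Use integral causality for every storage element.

β0 stroke→J2
β1 stroke→Sf1
β2 stroke→I1
β3 stroke→I2
β4 stroke→J1
β5 stroke→I3

β1 →Sf1  (Sf1: flow source, stroke at near end)
β2 →I1  (I1 outputs flow p/I1)
β3 →I2  (I2: I, integral causality)
β0 →J2  (J2: last free bond brings effort in)
β4 →J1  (C1: C, integral causality)
β5 →I3  (0-jn J1 has e-setter on 4)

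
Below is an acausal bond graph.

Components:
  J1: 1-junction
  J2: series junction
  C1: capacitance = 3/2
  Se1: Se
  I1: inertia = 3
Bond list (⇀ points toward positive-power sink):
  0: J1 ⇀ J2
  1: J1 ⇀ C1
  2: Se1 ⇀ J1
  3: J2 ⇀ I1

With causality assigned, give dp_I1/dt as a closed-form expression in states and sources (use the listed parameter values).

dp_I1/dt = E_Se1 - 2*q_C1/3

b2 stroke at J1  (Se1: effort source, stroke at far end)
b1 stroke at J1  (C1: C, integral causality)
b0 stroke at J2  (only one flow-in slot at J1)
b3 stroke at I1  (J2 needs exactly one f-in)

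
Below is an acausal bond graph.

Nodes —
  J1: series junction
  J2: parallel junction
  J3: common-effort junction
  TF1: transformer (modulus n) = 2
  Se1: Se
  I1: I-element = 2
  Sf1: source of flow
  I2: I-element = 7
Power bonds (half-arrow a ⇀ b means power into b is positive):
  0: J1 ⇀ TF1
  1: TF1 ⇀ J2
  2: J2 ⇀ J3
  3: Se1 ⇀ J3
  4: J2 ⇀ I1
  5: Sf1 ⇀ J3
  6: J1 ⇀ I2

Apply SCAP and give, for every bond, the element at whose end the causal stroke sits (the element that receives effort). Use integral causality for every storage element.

#0 stroke→J1
#1 stroke→TF1
#2 stroke→J2
#3 stroke→J3
#4 stroke→I1
#5 stroke→Sf1
#6 stroke→I2

β3 stroke at J3  (Se1: effort source, stroke at far end)
β5 stroke at Sf1  (Sf1: flow source, stroke at near end)
β2 stroke at J2  (0-jn J3 has e-setter on 3)
β1 stroke at TF1  (J2: bond 2 brought effort, rest push out)
β4 stroke at I1  (0-jn J2 has e-setter on 2)
β0 stroke at J1  (through TF1, causality passes straight; one stroke at TF1)
β6 stroke at I2  (only one flow-in slot at J1)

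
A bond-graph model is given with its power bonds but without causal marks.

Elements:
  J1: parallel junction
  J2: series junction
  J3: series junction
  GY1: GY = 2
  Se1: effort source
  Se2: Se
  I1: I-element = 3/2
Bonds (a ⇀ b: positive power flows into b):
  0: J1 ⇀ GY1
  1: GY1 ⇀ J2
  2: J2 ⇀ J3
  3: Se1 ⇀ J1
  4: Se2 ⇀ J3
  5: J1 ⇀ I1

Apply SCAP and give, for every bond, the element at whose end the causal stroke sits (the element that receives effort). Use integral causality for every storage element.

b0 |GY1
b1 |GY1
b2 |J2
b3 |J1
b4 |J3
b5 |I1

#3 stroke at J1  (Se1 (Se) sets effort on bond)
#4 stroke at J3  (Se2: effort source, stroke at far end)
#0 stroke at GY1  (common-e at J1 fixed by 3)
#5 stroke at I1  (J1: bond 3 brought effort, rest push out)
#2 stroke at J2  (J3: last free bond brings flow in)
#1 stroke at GY1  (GY1: gyrator matches bond 0)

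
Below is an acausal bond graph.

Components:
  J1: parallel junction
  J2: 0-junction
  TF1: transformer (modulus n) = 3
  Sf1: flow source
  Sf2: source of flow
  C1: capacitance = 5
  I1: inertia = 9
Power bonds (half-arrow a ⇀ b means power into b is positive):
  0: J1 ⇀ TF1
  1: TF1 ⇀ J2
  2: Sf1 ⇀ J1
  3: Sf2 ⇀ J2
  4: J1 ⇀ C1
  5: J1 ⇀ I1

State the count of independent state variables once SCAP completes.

bond 2 stroke at Sf1  (source Sf1 imposes f)
bond 3 stroke at Sf2  (Sf2 (Sf) sets flow on bond)
bond 1 stroke at J2  (J2 needs exactly one e-in)
bond 0 stroke at TF1  (TF TF1: opposite of bond 1)
bond 4 stroke at J1  (prefer integral on C1)
bond 5 stroke at I1  (common-e at J1 fixed by 4)

2  (C1, I1 all integral)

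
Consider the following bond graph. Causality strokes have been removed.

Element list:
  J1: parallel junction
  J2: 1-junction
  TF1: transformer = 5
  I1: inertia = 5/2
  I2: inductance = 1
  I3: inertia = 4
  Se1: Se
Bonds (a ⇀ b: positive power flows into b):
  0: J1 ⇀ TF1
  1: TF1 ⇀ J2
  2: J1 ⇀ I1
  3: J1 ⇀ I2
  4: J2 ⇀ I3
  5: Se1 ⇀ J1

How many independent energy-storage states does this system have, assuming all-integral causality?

3  (I1, I2, I3 all integral)

bond 5 stroke at J1  (Se1 (Se) sets effort on bond)
bond 0 stroke at TF1  (common-e at J1 fixed by 5)
bond 2 stroke at I1  (J1: bond 5 brought effort, rest push out)
bond 3 stroke at I2  (0-jn J1 has e-setter on 5)
bond 1 stroke at J2  (TF1 one-in-one-out from 0)
bond 4 stroke at I3  (only one flow-in slot at J2)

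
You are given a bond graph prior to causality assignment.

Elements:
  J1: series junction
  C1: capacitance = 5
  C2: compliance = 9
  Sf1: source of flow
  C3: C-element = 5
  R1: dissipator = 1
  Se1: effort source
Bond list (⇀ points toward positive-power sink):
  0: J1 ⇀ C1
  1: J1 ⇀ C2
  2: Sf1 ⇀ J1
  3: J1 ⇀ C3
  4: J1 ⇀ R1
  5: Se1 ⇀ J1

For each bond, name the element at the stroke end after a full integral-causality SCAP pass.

#0 |J1
#1 |J1
#2 |Sf1
#3 |J1
#4 |J1
#5 |J1

β2 stroke at Sf1  (Sf1: flow source, stroke at near end)
β5 stroke at J1  (source Se1 imposes e)
β0 stroke at J1  (common-f at J1 fixed by 2)
β1 stroke at J1  (J1: bond 2 brought flow, rest push out)
β3 stroke at J1  (common-f at J1 fixed by 2)
β4 stroke at J1  (1-jn J1 has f-setter on 2)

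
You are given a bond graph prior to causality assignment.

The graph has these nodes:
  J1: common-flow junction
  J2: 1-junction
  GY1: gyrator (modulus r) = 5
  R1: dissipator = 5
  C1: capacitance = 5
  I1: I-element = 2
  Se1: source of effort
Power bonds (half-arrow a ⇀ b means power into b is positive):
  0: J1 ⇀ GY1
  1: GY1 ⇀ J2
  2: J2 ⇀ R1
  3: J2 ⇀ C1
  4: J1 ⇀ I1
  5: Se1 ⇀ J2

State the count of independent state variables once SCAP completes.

2  (C1, I1 all integral)

b5 →J2  (source Se1 imposes e)
b3 →J2  (C1 integral (e out))
b4 →I1  (I1: I, integral causality)
b0 →J1  (1-jn J1 has f-setter on 4)
b1 →J2  (GY GY1: same side as bond 0)
b2 →R1  (closing 1-jn rule on J2)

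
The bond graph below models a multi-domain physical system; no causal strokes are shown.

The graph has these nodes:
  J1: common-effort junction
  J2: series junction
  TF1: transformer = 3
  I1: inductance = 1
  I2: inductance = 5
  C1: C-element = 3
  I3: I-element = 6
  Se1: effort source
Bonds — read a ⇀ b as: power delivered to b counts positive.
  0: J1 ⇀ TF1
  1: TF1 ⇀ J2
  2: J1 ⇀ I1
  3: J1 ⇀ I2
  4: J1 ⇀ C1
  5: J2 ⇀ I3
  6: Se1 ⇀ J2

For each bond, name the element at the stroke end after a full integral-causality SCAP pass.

b6 stroke at J2  (Se1 (Se) sets effort on bond)
b2 stroke at I1  (prefer integral on I1)
b3 stroke at I2  (I2 outputs flow p/I2)
b4 stroke at J1  (C1 outputs effort q/C1)
b0 stroke at TF1  (0-jn J1 has e-setter on 4)
b1 stroke at J2  (TF1: transformer flips bond 0)
b5 stroke at I3  (J2 needs exactly one f-in)

#0 stroke at TF1
#1 stroke at J2
#2 stroke at I1
#3 stroke at I2
#4 stroke at J1
#5 stroke at I3
#6 stroke at J2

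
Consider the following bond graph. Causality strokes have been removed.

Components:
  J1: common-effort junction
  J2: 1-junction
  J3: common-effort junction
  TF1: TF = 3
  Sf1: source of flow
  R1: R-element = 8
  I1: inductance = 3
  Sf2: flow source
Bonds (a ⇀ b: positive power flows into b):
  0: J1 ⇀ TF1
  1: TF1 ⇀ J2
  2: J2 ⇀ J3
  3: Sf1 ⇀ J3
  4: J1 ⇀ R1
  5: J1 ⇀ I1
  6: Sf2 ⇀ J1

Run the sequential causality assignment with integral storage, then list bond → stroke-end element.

#0 |TF1
#1 |J2
#2 |J3
#3 |Sf1
#4 |J1
#5 |I1
#6 |Sf2

#3 |Sf1  (Sf1: flow source, stroke at near end)
#6 |Sf2  (Sf2 (Sf) sets flow on bond)
#2 |J3  (J3: last free bond brings effort in)
#1 |J2  (J2: bond 2 brought flow, rest push out)
#0 |TF1  (TF1: transformer flips bond 1)
#5 |I1  (I1 outputs flow p/I1)
#4 |J1  (J1: last free bond brings effort in)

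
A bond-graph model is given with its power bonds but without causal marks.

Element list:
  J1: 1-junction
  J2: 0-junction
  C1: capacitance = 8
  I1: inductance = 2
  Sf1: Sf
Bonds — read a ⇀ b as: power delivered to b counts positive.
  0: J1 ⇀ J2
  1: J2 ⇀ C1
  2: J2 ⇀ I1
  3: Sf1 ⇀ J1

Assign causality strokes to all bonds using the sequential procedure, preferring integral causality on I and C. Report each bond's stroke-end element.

b0 →J1
b1 →J2
b2 →I1
b3 →Sf1

b3 stroke→Sf1  (Sf1: flow source, stroke at near end)
b0 stroke→J1  (1-jn J1 has f-setter on 3)
b1 stroke→J2  (C1: C, integral causality)
b2 stroke→I1  (0-jn J2 has e-setter on 1)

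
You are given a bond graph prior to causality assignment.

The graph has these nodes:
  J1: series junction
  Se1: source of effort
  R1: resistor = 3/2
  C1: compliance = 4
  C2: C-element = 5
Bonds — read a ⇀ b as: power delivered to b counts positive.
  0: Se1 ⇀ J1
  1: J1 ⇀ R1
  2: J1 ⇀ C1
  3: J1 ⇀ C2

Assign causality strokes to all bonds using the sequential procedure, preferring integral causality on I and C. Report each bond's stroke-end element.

b0 stroke at J1  (Se1 (Se) sets effort on bond)
b2 stroke at J1  (C1 integral (e out))
b3 stroke at J1  (C2 integral (e out))
b1 stroke at R1  (J1 needs exactly one f-in)

b0 stroke at J1
b1 stroke at R1
b2 stroke at J1
b3 stroke at J1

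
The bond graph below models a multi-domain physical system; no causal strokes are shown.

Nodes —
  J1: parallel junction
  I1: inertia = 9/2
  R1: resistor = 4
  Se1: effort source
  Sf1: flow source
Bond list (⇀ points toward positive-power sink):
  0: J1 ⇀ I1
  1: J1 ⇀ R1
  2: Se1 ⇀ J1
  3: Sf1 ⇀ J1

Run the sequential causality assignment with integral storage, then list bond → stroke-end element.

b2 stroke at J1  (Se1 fixes effort; stroke away)
b3 stroke at Sf1  (Sf1 (Sf) sets flow on bond)
b0 stroke at I1  (J1: bond 2 brought effort, rest push out)
b1 stroke at R1  (J1 effort already set via bond 2)

#0 |I1
#1 |R1
#2 |J1
#3 |Sf1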